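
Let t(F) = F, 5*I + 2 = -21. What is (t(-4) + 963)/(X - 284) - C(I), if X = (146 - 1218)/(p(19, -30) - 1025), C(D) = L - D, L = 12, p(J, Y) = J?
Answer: -14224113/711580 ≈ -19.989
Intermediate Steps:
I = -23/5 (I = -2/5 + (1/5)*(-21) = -2/5 - 21/5 = -23/5 ≈ -4.6000)
C(D) = 12 - D
X = 536/503 (X = (146 - 1218)/(19 - 1025) = -1072/(-1006) = -1072*(-1/1006) = 536/503 ≈ 1.0656)
(t(-4) + 963)/(X - 284) - C(I) = (-4 + 963)/(536/503 - 284) - (12 - 1*(-23/5)) = 959/(-142316/503) - (12 + 23/5) = 959*(-503/142316) - 1*83/5 = -482377/142316 - 83/5 = -14224113/711580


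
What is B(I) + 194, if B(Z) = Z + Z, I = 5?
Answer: 204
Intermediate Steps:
B(Z) = 2*Z
B(I) + 194 = 2*5 + 194 = 10 + 194 = 204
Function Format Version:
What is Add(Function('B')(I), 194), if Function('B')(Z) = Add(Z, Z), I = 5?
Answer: 204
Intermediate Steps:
Function('B')(Z) = Mul(2, Z)
Add(Function('B')(I), 194) = Add(Mul(2, 5), 194) = Add(10, 194) = 204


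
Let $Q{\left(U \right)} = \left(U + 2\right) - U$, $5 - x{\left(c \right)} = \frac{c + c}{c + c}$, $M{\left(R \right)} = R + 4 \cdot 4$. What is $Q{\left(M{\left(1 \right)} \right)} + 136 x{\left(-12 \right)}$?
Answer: $546$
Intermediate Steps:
$M{\left(R \right)} = 16 + R$ ($M{\left(R \right)} = R + 16 = 16 + R$)
$x{\left(c \right)} = 4$ ($x{\left(c \right)} = 5 - \frac{c + c}{c + c} = 5 - \frac{2 c}{2 c} = 5 - 2 c \frac{1}{2 c} = 5 - 1 = 4$)
$Q{\left(U \right)} = 2$ ($Q{\left(U \right)} = \left(2 + U\right) - U = 2$)
$Q{\left(M{\left(1 \right)} \right)} + 136 x{\left(-12 \right)} = 2 + 136 \cdot 4 = 2 + 544 = 546$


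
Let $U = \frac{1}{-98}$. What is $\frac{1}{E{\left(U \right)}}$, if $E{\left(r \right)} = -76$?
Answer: $- \frac{1}{76} \approx -0.013158$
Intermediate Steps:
$U = - \frac{1}{98} \approx -0.010204$
$\frac{1}{E{\left(U \right)}} = \frac{1}{-76} = - \frac{1}{76}$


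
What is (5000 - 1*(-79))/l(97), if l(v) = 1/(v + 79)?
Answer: 893904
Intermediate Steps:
l(v) = 1/(79 + v)
(5000 - 1*(-79))/l(97) = (5000 - 1*(-79))/(1/(79 + 97)) = (5000 + 79)/(1/176) = 5079/(1/176) = 5079*176 = 893904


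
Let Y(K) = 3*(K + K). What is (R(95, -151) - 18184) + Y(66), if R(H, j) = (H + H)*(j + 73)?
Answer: -32608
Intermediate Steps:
R(H, j) = 2*H*(73 + j) (R(H, j) = (2*H)*(73 + j) = 2*H*(73 + j))
Y(K) = 6*K (Y(K) = 3*(2*K) = 6*K)
(R(95, -151) - 18184) + Y(66) = (2*95*(73 - 151) - 18184) + 6*66 = (2*95*(-78) - 18184) + 396 = (-14820 - 18184) + 396 = -33004 + 396 = -32608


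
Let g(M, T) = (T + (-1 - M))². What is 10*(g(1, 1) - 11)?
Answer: -100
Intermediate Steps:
g(M, T) = (-1 + T - M)²
10*(g(1, 1) - 11) = 10*((1 + 1 - 1*1)² - 11) = 10*((1 + 1 - 1)² - 11) = 10*(1² - 11) = 10*(1 - 11) = 10*(-10) = -100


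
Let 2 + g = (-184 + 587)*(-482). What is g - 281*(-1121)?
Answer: 120753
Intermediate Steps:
g = -194248 (g = -2 + (-184 + 587)*(-482) = -2 + 403*(-482) = -2 - 194246 = -194248)
g - 281*(-1121) = -194248 - 281*(-1121) = -194248 + 315001 = 120753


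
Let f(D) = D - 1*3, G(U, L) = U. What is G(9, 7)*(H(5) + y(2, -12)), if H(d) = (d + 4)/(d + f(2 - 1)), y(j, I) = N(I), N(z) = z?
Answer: -81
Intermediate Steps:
y(j, I) = I
f(D) = -3 + D (f(D) = D - 3 = -3 + D)
H(d) = (4 + d)/(-2 + d) (H(d) = (d + 4)/(d + (-3 + (2 - 1))) = (4 + d)/(d + (-3 + 1)) = (4 + d)/(d - 2) = (4 + d)/(-2 + d))
G(9, 7)*(H(5) + y(2, -12)) = 9*((4 + 5)/(-2 + 5) - 12) = 9*(9/3 - 12) = 9*((⅓)*9 - 12) = 9*(3 - 12) = 9*(-9) = -81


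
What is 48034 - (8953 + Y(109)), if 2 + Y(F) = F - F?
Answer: 39083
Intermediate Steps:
Y(F) = -2 (Y(F) = -2 + (F - F) = -2 + 0 = -2)
48034 - (8953 + Y(109)) = 48034 - (8953 - 2) = 48034 - 1*8951 = 48034 - 8951 = 39083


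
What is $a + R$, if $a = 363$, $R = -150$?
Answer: $213$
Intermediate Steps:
$a + R = 363 - 150 = 213$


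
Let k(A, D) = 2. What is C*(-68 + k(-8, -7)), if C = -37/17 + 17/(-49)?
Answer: 138732/833 ≈ 166.54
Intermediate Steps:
C = -2102/833 (C = -37*1/17 + 17*(-1/49) = -37/17 - 17/49 = -2102/833 ≈ -2.5234)
C*(-68 + k(-8, -7)) = -2102*(-68 + 2)/833 = -2102/833*(-66) = 138732/833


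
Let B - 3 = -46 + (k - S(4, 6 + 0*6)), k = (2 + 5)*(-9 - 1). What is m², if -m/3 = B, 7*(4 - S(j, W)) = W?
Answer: 5948721/49 ≈ 1.2140e+5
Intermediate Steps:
S(j, W) = 4 - W/7
k = -70 (k = 7*(-10) = -70)
B = -813/7 (B = 3 + (-46 + (-70 - (4 - (6 + 0*6)/7))) = 3 + (-46 + (-70 - (4 - (6 + 0)/7))) = 3 + (-46 + (-70 - (4 - ⅐*6))) = 3 + (-46 + (-70 - (4 - 6/7))) = 3 + (-46 + (-70 - 1*22/7)) = 3 + (-46 + (-70 - 22/7)) = 3 + (-46 - 512/7) = 3 - 834/7 = -813/7 ≈ -116.14)
m = 2439/7 (m = -3*(-813/7) = 2439/7 ≈ 348.43)
m² = (2439/7)² = 5948721/49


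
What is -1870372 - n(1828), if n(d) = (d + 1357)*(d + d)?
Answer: -13514732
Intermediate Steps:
n(d) = 2*d*(1357 + d) (n(d) = (1357 + d)*(2*d) = 2*d*(1357 + d))
-1870372 - n(1828) = -1870372 - 2*1828*(1357 + 1828) = -1870372 - 2*1828*3185 = -1870372 - 1*11644360 = -1870372 - 11644360 = -13514732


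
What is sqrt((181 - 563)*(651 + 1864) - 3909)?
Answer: I*sqrt(964639) ≈ 982.16*I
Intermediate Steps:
sqrt((181 - 563)*(651 + 1864) - 3909) = sqrt(-382*2515 - 3909) = sqrt(-960730 - 3909) = sqrt(-964639) = I*sqrt(964639)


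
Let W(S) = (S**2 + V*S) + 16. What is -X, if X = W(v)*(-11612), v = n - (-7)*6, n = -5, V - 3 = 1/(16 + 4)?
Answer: 86965171/5 ≈ 1.7393e+7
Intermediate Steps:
V = 61/20 (V = 3 + 1/(16 + 4) = 3 + 1/20 = 61/20 ≈ 3.0500)
v = 37 (v = -5 - (-7)*6 = -5 - 1*(-42) = -5 + 42 = 37)
W(S) = 16 + S**2 + 61*S/20 (W(S) = (S**2 + 61*S/20) + 16 = 16 + S**2 + 61*S/20)
X = -86965171/5 (X = (16 + 37**2 + (61/20)*37)*(-11612) = (16 + 1369 + 2257/20)*(-11612) = (29957/20)*(-11612) = -86965171/5 ≈ -1.7393e+7)
-X = -1*(-86965171/5) = 86965171/5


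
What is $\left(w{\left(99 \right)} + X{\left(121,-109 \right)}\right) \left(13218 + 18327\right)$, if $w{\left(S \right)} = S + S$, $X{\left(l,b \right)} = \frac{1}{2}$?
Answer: $\frac{12523365}{2} \approx 6.2617 \cdot 10^{6}$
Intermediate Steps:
$X{\left(l,b \right)} = \frac{1}{2}$
$w{\left(S \right)} = 2 S$
$\left(w{\left(99 \right)} + X{\left(121,-109 \right)}\right) \left(13218 + 18327\right) = \left(2 \cdot 99 + \frac{1}{2}\right) \left(13218 + 18327\right) = \left(198 + \frac{1}{2}\right) 31545 = \frac{397}{2} \cdot 31545 = \frac{12523365}{2}$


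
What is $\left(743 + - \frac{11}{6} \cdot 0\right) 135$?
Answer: $100305$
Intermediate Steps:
$\left(743 + - \frac{11}{6} \cdot 0\right) 135 = \left(743 + \left(-11\right) \frac{1}{6} \cdot 0\right) 135 = \left(743 - 0\right) 135 = \left(743 + 0\right) 135 = 743 \cdot 135 = 100305$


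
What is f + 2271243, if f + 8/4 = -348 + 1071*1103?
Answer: 3452206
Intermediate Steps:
f = 1180963 (f = -2 + (-348 + 1071*1103) = -2 + (-348 + 1181313) = -2 + 1180965 = 1180963)
f + 2271243 = 1180963 + 2271243 = 3452206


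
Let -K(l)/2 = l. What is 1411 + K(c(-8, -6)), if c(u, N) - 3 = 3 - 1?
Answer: 1401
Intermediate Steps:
c(u, N) = 5 (c(u, N) = 3 + (3 - 1) = 3 + 2 = 5)
K(l) = -2*l
1411 + K(c(-8, -6)) = 1411 - 2*5 = 1411 - 10 = 1401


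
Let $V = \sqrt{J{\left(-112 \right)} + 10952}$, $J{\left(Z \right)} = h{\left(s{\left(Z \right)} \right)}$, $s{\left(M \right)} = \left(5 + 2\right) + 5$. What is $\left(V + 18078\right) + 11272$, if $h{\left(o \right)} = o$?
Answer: $29350 + 2 \sqrt{2741} \approx 29455.0$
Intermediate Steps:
$s{\left(M \right)} = 12$ ($s{\left(M \right)} = 7 + 5 = 12$)
$J{\left(Z \right)} = 12$
$V = 2 \sqrt{2741}$ ($V = \sqrt{12 + 10952} = \sqrt{10964} = 2 \sqrt{2741} \approx 104.71$)
$\left(V + 18078\right) + 11272 = \left(2 \sqrt{2741} + 18078\right) + 11272 = \left(18078 + 2 \sqrt{2741}\right) + 11272 = 29350 + 2 \sqrt{2741}$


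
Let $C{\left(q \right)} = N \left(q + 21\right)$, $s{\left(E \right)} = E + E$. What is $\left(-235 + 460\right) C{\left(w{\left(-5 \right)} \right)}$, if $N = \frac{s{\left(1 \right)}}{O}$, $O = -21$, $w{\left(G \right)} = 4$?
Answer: $- \frac{3750}{7} \approx -535.71$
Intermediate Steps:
$s{\left(E \right)} = 2 E$
$N = - \frac{2}{21}$ ($N = \frac{2 \cdot 1}{-21} = 2 \left(- \frac{1}{21}\right) = - \frac{2}{21} \approx -0.095238$)
$C{\left(q \right)} = -2 - \frac{2 q}{21}$ ($C{\left(q \right)} = - \frac{2 \left(q + 21\right)}{21} = - \frac{2 \left(21 + q\right)}{21} = -2 - \frac{2 q}{21}$)
$\left(-235 + 460\right) C{\left(w{\left(-5 \right)} \right)} = \left(-235 + 460\right) \left(-2 - \frac{8}{21}\right) = 225 \left(-2 - \frac{8}{21}\right) = 225 \left(- \frac{50}{21}\right) = - \frac{3750}{7}$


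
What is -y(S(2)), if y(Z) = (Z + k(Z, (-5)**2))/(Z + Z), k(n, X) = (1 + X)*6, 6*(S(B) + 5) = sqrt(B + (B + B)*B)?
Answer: 2719/178 + 234*sqrt(10)/445 ≈ 16.938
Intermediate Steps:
S(B) = -5 + sqrt(B + 2*B**2)/6 (S(B) = -5 + sqrt(B + (B + B)*B)/6 = -5 + sqrt(B + (2*B)*B)/6 = -5 + sqrt(B + 2*B**2)/6)
k(n, X) = 6 + 6*X
y(Z) = (156 + Z)/(2*Z) (y(Z) = (Z + (6 + 6*(-5)**2))/(Z + Z) = (Z + (6 + 6*25))/((2*Z)) = (Z + (6 + 150))*(1/(2*Z)) = (Z + 156)*(1/(2*Z)) = (156 + Z)*(1/(2*Z)) = (156 + Z)/(2*Z))
-y(S(2)) = -(156 + (-5 + sqrt(2*(1 + 2*2))/6))/(2*(-5 + sqrt(2*(1 + 2*2))/6)) = -(156 + (-5 + sqrt(2*(1 + 4))/6))/(2*(-5 + sqrt(2*(1 + 4))/6)) = -(156 + (-5 + sqrt(2*5)/6))/(2*(-5 + sqrt(2*5)/6)) = -(156 + (-5 + sqrt(10)/6))/(2*(-5 + sqrt(10)/6)) = -(151 + sqrt(10)/6)/(2*(-5 + sqrt(10)/6))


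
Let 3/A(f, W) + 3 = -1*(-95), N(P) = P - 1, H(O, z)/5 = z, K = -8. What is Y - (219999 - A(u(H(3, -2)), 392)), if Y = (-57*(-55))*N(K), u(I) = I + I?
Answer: -22835685/92 ≈ -2.4821e+5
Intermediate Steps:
H(O, z) = 5*z
u(I) = 2*I
N(P) = -1 + P
A(f, W) = 3/92 (A(f, W) = 3/(-3 - 1*(-95)) = 3/(-3 + 95) = 3/92)
Y = -28215 (Y = (-57*(-55))*(-1 - 8) = 3135*(-9) = -28215)
Y - (219999 - A(u(H(3, -2)), 392)) = -28215 - (219999 - 1*3/92) = -28215 - (219999 - 3/92) = -28215 - 1*20239905/92 = -28215 - 20239905/92 = -22835685/92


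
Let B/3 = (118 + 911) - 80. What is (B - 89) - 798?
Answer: 1960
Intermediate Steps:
B = 2847 (B = 3*((118 + 911) - 80) = 3*(1029 - 80) = 3*949 = 2847)
(B - 89) - 798 = (2847 - 89) - 798 = 2758 - 798 = 1960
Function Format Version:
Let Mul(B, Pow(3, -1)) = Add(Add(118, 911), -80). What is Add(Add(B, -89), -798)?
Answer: 1960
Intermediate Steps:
B = 2847 (B = Mul(3, Add(Add(118, 911), -80)) = Mul(3, Add(1029, -80)) = Mul(3, 949) = 2847)
Add(Add(B, -89), -798) = Add(Add(2847, -89), -798) = Add(2758, -798) = 1960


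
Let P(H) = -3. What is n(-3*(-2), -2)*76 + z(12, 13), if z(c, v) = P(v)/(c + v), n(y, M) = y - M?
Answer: 15197/25 ≈ 607.88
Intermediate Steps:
z(c, v) = -3/(c + v)
n(-3*(-2), -2)*76 + z(12, 13) = (-3*(-2) - 1*(-2))*76 - 3/(12 + 13) = (6 + 2)*76 - 3/25 = 8*76 - 3*1/25 = 608 - 3/25 = 15197/25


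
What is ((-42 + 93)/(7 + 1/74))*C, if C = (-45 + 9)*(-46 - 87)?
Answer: 6023304/173 ≈ 34817.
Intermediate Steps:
C = 4788 (C = -36*(-133) = 4788)
((-42 + 93)/(7 + 1/74))*C = ((-42 + 93)/(7 + 1/74))*4788 = (51/(7 + 1/74))*4788 = (51/(519/74))*4788 = (51*(74/519))*4788 = (1258/173)*4788 = 6023304/173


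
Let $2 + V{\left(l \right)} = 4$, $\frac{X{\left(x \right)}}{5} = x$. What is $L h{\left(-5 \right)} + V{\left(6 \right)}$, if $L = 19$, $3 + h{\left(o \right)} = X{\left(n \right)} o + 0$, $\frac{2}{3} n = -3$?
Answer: $\frac{4165}{2} \approx 2082.5$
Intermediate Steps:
$n = - \frac{9}{2}$ ($n = \frac{3}{2} \left(-3\right) = - \frac{9}{2} \approx -4.5$)
$X{\left(x \right)} = 5 x$
$V{\left(l \right)} = 2$ ($V{\left(l \right)} = -2 + 4 = 2$)
$h{\left(o \right)} = -3 - \frac{45 o}{2}$ ($h{\left(o \right)} = -3 + \left(5 \left(- \frac{9}{2}\right) o + 0\right) = -3 + \left(- \frac{45 o}{2} + 0\right) = -3 - \frac{45 o}{2}$)
$L h{\left(-5 \right)} + V{\left(6 \right)} = 19 \left(-3 - - \frac{225}{2}\right) + 2 = 19 \left(-3 + \frac{225}{2}\right) + 2 = 19 \cdot \frac{219}{2} + 2 = \frac{4161}{2} + 2 = \frac{4165}{2}$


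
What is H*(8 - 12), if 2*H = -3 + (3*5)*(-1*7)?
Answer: 216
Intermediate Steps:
H = -54 (H = (-3 + (3*5)*(-1*7))/2 = (-3 + 15*(-7))/2 = (-3 - 105)/2 = (½)*(-108) = -54)
H*(8 - 12) = -54*(8 - 12) = -54*(-4) = 216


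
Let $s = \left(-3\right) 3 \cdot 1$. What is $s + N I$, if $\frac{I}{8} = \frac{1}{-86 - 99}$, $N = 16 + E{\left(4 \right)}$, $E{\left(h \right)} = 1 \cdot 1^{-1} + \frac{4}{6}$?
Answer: $- \frac{5419}{555} \approx -9.764$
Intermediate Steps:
$E{\left(h \right)} = \frac{5}{3}$ ($E{\left(h \right)} = 1 \cdot 1 + 4 \cdot \frac{1}{6} = 1 + \frac{2}{3} = \frac{5}{3}$)
$N = \frac{53}{3}$ ($N = 16 + \frac{5}{3} = \frac{53}{3} \approx 17.667$)
$I = - \frac{8}{185}$ ($I = \frac{8}{-86 - 99} = \frac{8}{-185} = 8 \left(- \frac{1}{185}\right) = - \frac{8}{185} \approx -0.043243$)
$s = -9$ ($s = \left(-9\right) 1 = -9$)
$s + N I = -9 + \frac{53}{3} \left(- \frac{8}{185}\right) = -9 - \frac{424}{555} = - \frac{5419}{555}$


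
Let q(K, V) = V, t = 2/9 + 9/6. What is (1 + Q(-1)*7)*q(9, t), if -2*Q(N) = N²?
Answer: -155/36 ≈ -4.3056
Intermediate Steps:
t = 31/18 (t = 2*(⅑) + 9*(⅙) = 2/9 + 3/2 = 31/18 ≈ 1.7222)
Q(N) = -N²/2
(1 + Q(-1)*7)*q(9, t) = (1 - ½*(-1)²*7)*(31/18) = (1 - ½*1*7)*(31/18) = (1 - ½*7)*(31/18) = (1 - 7/2)*(31/18) = -5/2*31/18 = -155/36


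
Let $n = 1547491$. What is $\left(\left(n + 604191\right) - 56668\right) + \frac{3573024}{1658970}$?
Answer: $\frac{579261491434}{276495} \approx 2.095 \cdot 10^{6}$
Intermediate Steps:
$\left(\left(n + 604191\right) - 56668\right) + \frac{3573024}{1658970} = \left(\left(1547491 + 604191\right) - 56668\right) + \frac{3573024}{1658970} = \left(2151682 - 56668\right) + 3573024 \cdot \frac{1}{1658970} = 2095014 + \frac{595504}{276495} = \frac{579261491434}{276495}$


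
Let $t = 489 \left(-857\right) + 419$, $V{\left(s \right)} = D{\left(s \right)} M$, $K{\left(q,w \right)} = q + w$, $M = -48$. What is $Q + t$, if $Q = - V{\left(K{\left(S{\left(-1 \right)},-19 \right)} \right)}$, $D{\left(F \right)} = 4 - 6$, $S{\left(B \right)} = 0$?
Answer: $-418750$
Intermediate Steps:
$D{\left(F \right)} = -2$ ($D{\left(F \right)} = 4 - 6 = -2$)
$V{\left(s \right)} = 96$ ($V{\left(s \right)} = \left(-2\right) \left(-48\right) = 96$)
$Q = -96$ ($Q = \left(-1\right) 96 = -96$)
$t = -418654$ ($t = -419073 + 419 = -418654$)
$Q + t = -96 - 418654 = -418750$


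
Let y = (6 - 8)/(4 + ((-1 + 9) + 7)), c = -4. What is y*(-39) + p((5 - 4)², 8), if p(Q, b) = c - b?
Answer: -150/19 ≈ -7.8947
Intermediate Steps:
p(Q, b) = -4 - b
y = -2/19 (y = -2/(4 + (8 + 7)) = -2/(4 + 15) = -2/19 ≈ -0.10526)
y*(-39) + p((5 - 4)², 8) = -2/19*(-39) + (-4 - 1*8) = 78/19 + (-4 - 8) = 78/19 - 12 = -150/19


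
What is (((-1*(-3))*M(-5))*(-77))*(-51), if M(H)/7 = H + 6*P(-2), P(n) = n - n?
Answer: -412335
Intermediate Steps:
P(n) = 0
M(H) = 7*H (M(H) = 7*(H + 6*0) = 7*(H + 0) = 7*H)
(((-1*(-3))*M(-5))*(-77))*(-51) = (((-1*(-3))*(7*(-5)))*(-77))*(-51) = ((3*(-35))*(-77))*(-51) = -105*(-77)*(-51) = 8085*(-51) = -412335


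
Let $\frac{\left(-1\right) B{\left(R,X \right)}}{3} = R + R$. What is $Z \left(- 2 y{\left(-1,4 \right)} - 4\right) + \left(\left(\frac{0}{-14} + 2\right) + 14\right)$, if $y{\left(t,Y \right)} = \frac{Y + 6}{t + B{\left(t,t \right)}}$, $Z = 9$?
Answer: $-56$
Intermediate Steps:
$B{\left(R,X \right)} = - 6 R$ ($B{\left(R,X \right)} = - 3 \left(R + R\right) = - 3 \cdot 2 R = - 6 R$)
$y{\left(t,Y \right)} = - \frac{6 + Y}{5 t}$ ($y{\left(t,Y \right)} = \frac{Y + 6}{t - 6 t} = \frac{6 + Y}{\left(-5\right) t} = \left(6 + Y\right) \left(- \frac{1}{5 t}\right) = - \frac{6 + Y}{5 t}$)
$Z \left(- 2 y{\left(-1,4 \right)} - 4\right) + \left(\left(\frac{0}{-14} + 2\right) + 14\right) = 9 \left(- 2 \frac{-6 - 4}{5 \left(-1\right)} - 4\right) + \left(\left(\frac{0}{-14} + 2\right) + 14\right) = 9 \left(- 2 \cdot \frac{1}{5} \left(-1\right) \left(-6 - 4\right) - 4\right) + \left(\left(0 \left(- \frac{1}{14}\right) + 2\right) + 14\right) = 9 \left(- 2 \cdot \frac{1}{5} \left(-1\right) \left(-10\right) - 4\right) + \left(\left(0 + 2\right) + 14\right) = 9 \left(\left(-2\right) 2 - 4\right) + \left(2 + 14\right) = 9 \left(-4 - 4\right) + 16 = 9 \left(-8\right) + 16 = -72 + 16 = -56$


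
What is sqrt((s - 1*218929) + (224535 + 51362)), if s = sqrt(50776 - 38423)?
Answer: sqrt(56968 + sqrt(12353)) ≈ 238.91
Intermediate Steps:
s = sqrt(12353) ≈ 111.14
sqrt((s - 1*218929) + (224535 + 51362)) = sqrt((sqrt(12353) - 1*218929) + (224535 + 51362)) = sqrt((sqrt(12353) - 218929) + 275897) = sqrt((-218929 + sqrt(12353)) + 275897) = sqrt(56968 + sqrt(12353))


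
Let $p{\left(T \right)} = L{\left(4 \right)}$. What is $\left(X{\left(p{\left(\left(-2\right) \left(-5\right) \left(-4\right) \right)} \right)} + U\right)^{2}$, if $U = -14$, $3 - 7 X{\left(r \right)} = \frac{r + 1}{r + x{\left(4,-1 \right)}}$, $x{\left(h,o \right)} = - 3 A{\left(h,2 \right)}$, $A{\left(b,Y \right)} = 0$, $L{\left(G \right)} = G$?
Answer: $\frac{3025}{16} \approx 189.06$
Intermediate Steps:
$p{\left(T \right)} = 4$
$x{\left(h,o \right)} = 0$ ($x{\left(h,o \right)} = \left(-3\right) 0 = 0$)
$X{\left(r \right)} = \frac{3}{7} - \frac{1 + r}{7 r}$ ($X{\left(r \right)} = \frac{3}{7} - \frac{\left(r + 1\right) \frac{1}{r + 0}}{7} = \frac{3}{7} - \frac{\left(1 + r\right) \frac{1}{r}}{7} = \frac{3}{7} - \frac{\frac{1}{r} \left(1 + r\right)}{7} = \frac{3}{7} - \frac{1 + r}{7 r}$)
$\left(X{\left(p{\left(\left(-2\right) \left(-5\right) \left(-4\right) \right)} \right)} + U\right)^{2} = \left(\frac{-1 + 2 \cdot 4}{7 \cdot 4} - 14\right)^{2} = \left(\frac{1}{7} \cdot \frac{1}{4} \left(-1 + 8\right) - 14\right)^{2} = \left(\frac{1}{7} \cdot \frac{1}{4} \cdot 7 - 14\right)^{2} = \left(\frac{1}{4} - 14\right)^{2} = \left(- \frac{55}{4}\right)^{2} = \frac{3025}{16}$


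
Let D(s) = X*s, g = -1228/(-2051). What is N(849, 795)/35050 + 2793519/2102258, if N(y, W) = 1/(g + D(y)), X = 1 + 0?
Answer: 42653943328452952/32099152118777075 ≈ 1.3288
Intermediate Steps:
X = 1
g = 1228/2051 (g = -1228*(-1/2051) = 1228/2051 ≈ 0.59873)
D(s) = s (D(s) = 1*s = s)
N(y, W) = 1/(1228/2051 + y)
N(849, 795)/35050 + 2793519/2102258 = (2051/(1228 + 2051*849))/35050 + 2793519/2102258 = (2051/(1228 + 1741299))*(1/35050) + 2793519*(1/2102258) = (2051/1742527)*(1/35050) + 2793519/2102258 = 2051/61075571350 + 2793519/2102258 = 42653943328452952/32099152118777075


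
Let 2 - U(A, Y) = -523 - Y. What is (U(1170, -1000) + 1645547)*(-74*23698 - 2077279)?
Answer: -6302157322032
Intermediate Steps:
U(A, Y) = 525 + Y (U(A, Y) = 2 - (-523 - Y) = 2 + (523 + Y) = 525 + Y)
(U(1170, -1000) + 1645547)*(-74*23698 - 2077279) = ((525 - 1000) + 1645547)*(-74*23698 - 2077279) = (-475 + 1645547)*(-1753652 - 2077279) = 1645072*(-3830931) = -6302157322032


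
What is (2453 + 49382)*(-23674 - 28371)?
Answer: -2697752575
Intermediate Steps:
(2453 + 49382)*(-23674 - 28371) = 51835*(-52045) = -2697752575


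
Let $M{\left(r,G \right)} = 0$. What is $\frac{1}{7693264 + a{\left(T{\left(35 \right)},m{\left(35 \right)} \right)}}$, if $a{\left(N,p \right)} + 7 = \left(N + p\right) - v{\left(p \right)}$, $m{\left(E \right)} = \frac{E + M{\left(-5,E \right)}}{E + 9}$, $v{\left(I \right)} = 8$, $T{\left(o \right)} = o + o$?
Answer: $\frac{44}{338506071} \approx 1.2998 \cdot 10^{-7}$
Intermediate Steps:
$T{\left(o \right)} = 2 o$
$m{\left(E \right)} = \frac{E}{9 + E}$ ($m{\left(E \right)} = \frac{E + 0}{E + 9} = \frac{E}{9 + E}$)
$a{\left(N,p \right)} = -15 + N + p$ ($a{\left(N,p \right)} = -7 - \left(8 - N - p\right) = -7 + \left(-8 + N + p\right) = -15 + N + p$)
$\frac{1}{7693264 + a{\left(T{\left(35 \right)},m{\left(35 \right)} \right)}} = \frac{1}{7693264 + \left(-15 + 2 \cdot 35 + \frac{35}{9 + 35}\right)} = \frac{1}{7693264 + \left(-15 + 70 + \frac{35}{44}\right)} = \frac{1}{7693264 + \frac{2455}{44}} = \frac{1}{\frac{338506071}{44}} = \frac{44}{338506071}$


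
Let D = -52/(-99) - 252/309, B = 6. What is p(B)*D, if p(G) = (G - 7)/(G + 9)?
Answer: 592/30591 ≈ 0.019352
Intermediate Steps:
D = -2960/10197 (D = -52*(-1/99) - 252*1/309 = 52/99 - 84/103 = -2960/10197 ≈ -0.29028)
p(G) = (-7 + G)/(9 + G)
p(B)*D = ((-7 + 6)/(9 + 6))*(-2960/10197) = (-1/15)*(-2960/10197) = ((1/15)*(-1))*(-2960/10197) = -1/15*(-2960/10197) = 592/30591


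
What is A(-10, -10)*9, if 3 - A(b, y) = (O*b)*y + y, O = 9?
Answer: -7983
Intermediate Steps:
A(b, y) = 3 - y - 9*b*y (A(b, y) = 3 - ((9*b)*y + y) = 3 - (9*b*y + y) = 3 - (y + 9*b*y) = 3 + (-y - 9*b*y) = 3 - y - 9*b*y)
A(-10, -10)*9 = (3 - 1*(-10) - 9*(-10)*(-10))*9 = (3 + 10 - 900)*9 = -887*9 = -7983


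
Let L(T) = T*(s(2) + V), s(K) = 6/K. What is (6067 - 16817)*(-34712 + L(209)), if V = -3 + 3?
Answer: 366413750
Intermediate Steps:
V = 0
L(T) = 3*T (L(T) = T*(6/2 + 0) = T*(6*(½) + 0) = T*(3 + 0) = T*3 = 3*T)
(6067 - 16817)*(-34712 + L(209)) = (6067 - 16817)*(-34712 + 3*209) = -10750*(-34712 + 627) = -10750*(-34085) = 366413750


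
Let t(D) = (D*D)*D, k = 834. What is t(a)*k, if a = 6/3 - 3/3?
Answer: 834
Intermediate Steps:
a = 1 (a = 6*(⅓) - 3*⅓ = 2 - 1 = 1)
t(D) = D³ (t(D) = D²*D = D³)
t(a)*k = 1³*834 = 1*834 = 834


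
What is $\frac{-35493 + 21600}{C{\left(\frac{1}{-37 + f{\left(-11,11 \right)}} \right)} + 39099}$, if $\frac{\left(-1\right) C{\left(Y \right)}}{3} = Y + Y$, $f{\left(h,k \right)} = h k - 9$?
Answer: $- \frac{773377}{2176513} \approx -0.35533$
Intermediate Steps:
$f{\left(h,k \right)} = -9 + h k$
$C{\left(Y \right)} = - 6 Y$ ($C{\left(Y \right)} = - 3 \left(Y + Y\right) = - 3 \cdot 2 Y = - 6 Y$)
$\frac{-35493 + 21600}{C{\left(\frac{1}{-37 + f{\left(-11,11 \right)}} \right)} + 39099} = \frac{-35493 + 21600}{- \frac{6}{-37 - 130} + 39099} = - \frac{13893}{- \frac{6}{-37 - 130} + 39099} = - \frac{13893}{- \frac{6}{-167} + 39099} = - \frac{13893}{\left(-6\right) \left(- \frac{1}{167}\right) + 39099} = - \frac{13893}{\frac{6}{167} + 39099} = - \frac{13893}{\frac{6529539}{167}} = \left(-13893\right) \frac{167}{6529539} = - \frac{773377}{2176513}$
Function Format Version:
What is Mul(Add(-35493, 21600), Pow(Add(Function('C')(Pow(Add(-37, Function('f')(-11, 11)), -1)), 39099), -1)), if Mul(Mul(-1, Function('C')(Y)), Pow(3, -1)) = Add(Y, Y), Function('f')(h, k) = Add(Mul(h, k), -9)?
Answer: Rational(-773377, 2176513) ≈ -0.35533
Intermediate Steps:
Function('f')(h, k) = Add(-9, Mul(h, k))
Function('C')(Y) = Mul(-6, Y) (Function('C')(Y) = Mul(-3, Add(Y, Y)) = Mul(-3, Mul(2, Y)) = Mul(-6, Y))
Mul(Add(-35493, 21600), Pow(Add(Function('C')(Pow(Add(-37, Function('f')(-11, 11)), -1)), 39099), -1)) = Mul(Add(-35493, 21600), Pow(Add(Mul(-6, Pow(Add(-37, Add(-9, Mul(-11, 11))), -1)), 39099), -1)) = Mul(-13893, Pow(Add(Mul(-6, Pow(Add(-37, Add(-9, -121)), -1)), 39099), -1)) = Mul(-13893, Pow(Add(Mul(-6, Pow(Add(-37, -130), -1)), 39099), -1)) = Mul(-13893, Pow(Add(Mul(-6, Pow(-167, -1)), 39099), -1)) = Mul(-13893, Pow(Add(Mul(-6, Rational(-1, 167)), 39099), -1)) = Mul(-13893, Pow(Add(Rational(6, 167), 39099), -1)) = Mul(-13893, Pow(Rational(6529539, 167), -1)) = Mul(-13893, Rational(167, 6529539)) = Rational(-773377, 2176513)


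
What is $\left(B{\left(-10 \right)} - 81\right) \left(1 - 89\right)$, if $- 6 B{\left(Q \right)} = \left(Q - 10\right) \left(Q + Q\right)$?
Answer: $\frac{38984}{3} \approx 12995.0$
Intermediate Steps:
$B{\left(Q \right)} = - \frac{Q \left(-10 + Q\right)}{3}$ ($B{\left(Q \right)} = - \frac{\left(Q - 10\right) \left(Q + Q\right)}{6} = - \frac{\left(-10 + Q\right) 2 Q}{6} = - \frac{2 Q \left(-10 + Q\right)}{6} = - \frac{Q \left(-10 + Q\right)}{3}$)
$\left(B{\left(-10 \right)} - 81\right) \left(1 - 89\right) = \left(\frac{1}{3} \left(-10\right) \left(10 - -10\right) - 81\right) \left(1 - 89\right) = \left(\frac{1}{3} \left(-10\right) \left(10 + 10\right) + \left(-222 + 141\right)\right) \left(-88\right) = \left(\frac{1}{3} \left(-10\right) 20 - 81\right) \left(-88\right) = \left(- \frac{200}{3} - 81\right) \left(-88\right) = \left(- \frac{443}{3}\right) \left(-88\right) = \frac{38984}{3}$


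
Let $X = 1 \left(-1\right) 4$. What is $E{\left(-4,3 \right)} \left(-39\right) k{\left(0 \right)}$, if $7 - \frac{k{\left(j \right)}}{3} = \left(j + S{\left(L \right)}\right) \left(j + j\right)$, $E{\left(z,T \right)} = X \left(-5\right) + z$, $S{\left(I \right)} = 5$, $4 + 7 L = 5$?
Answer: $-13104$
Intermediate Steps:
$X = -4$ ($X = \left(-1\right) 4 = -4$)
$L = \frac{1}{7}$ ($L = - \frac{4}{7} + \frac{1}{7} \cdot 5 = - \frac{4}{7} + \frac{5}{7} = \frac{1}{7} \approx 0.14286$)
$E{\left(z,T \right)} = 20 + z$ ($E{\left(z,T \right)} = \left(-4\right) \left(-5\right) + z = 20 + z$)
$k{\left(j \right)} = 21 - 6 j \left(5 + j\right)$ ($k{\left(j \right)} = 21 - 3 \left(j + 5\right) \left(j + j\right) = 21 - 3 \left(5 + j\right) 2 j = 21 - 3 \cdot 2 j \left(5 + j\right) = 21 - 6 j \left(5 + j\right)$)
$E{\left(-4,3 \right)} \left(-39\right) k{\left(0 \right)} = \left(20 - 4\right) \left(-39\right) \left(21 - 0 - 6 \cdot 0^{2}\right) = 16 \left(-39\right) \left(21 + 0 - 0\right) = - 624 \left(21 + 0 + 0\right) = \left(-624\right) 21 = -13104$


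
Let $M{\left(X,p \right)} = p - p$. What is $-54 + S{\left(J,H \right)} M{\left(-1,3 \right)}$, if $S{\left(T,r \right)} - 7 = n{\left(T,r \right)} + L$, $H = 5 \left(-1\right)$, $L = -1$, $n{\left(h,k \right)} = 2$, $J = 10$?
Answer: $-54$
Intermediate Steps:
$M{\left(X,p \right)} = 0$
$H = -5$
$S{\left(T,r \right)} = 8$ ($S{\left(T,r \right)} = 7 + \left(2 - 1\right) = 7 + 1 = 8$)
$-54 + S{\left(J,H \right)} M{\left(-1,3 \right)} = -54 + 8 \cdot 0 = -54 + 0 = -54$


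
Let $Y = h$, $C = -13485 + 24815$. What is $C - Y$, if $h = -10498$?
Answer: $21828$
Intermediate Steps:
$C = 11330$
$Y = -10498$
$C - Y = 11330 - -10498 = 11330 + 10498 = 21828$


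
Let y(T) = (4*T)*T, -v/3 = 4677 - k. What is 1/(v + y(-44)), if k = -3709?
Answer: -1/17414 ≈ -5.7425e-5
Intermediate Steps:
v = -25158 (v = -3*(4677 - 1*(-3709)) = -3*(4677 + 3709) = -3*8386 = -25158)
y(T) = 4*T²
1/(v + y(-44)) = 1/(-25158 + 4*(-44)²) = 1/(-25158 + 4*1936) = 1/(-25158 + 7744) = 1/(-17414) = -1/17414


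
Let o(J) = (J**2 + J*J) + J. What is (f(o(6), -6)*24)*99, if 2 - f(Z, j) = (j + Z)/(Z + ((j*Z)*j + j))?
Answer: 23463/5 ≈ 4692.6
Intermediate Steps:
o(J) = J + 2*J**2 (o(J) = (J**2 + J**2) + J = 2*J**2 + J = J + 2*J**2)
f(Z, j) = 2 - (Z + j)/(Z + j + Z*j**2) (f(Z, j) = 2 - (j + Z)/(Z + ((j*Z)*j + j)) = 2 - (Z + j)/(Z + ((Z*j)*j + j)) = 2 - (Z + j)/(Z + (Z*j**2 + j)) = 2 - (Z + j)/(Z + (j + Z*j**2)) = 2 - (Z + j)/(Z + j + Z*j**2))
(f(o(6), -6)*24)*99 = (((6*(1 + 2*6) - 6 + 2*(6*(1 + 2*6))*(-6)**2)/(6*(1 + 2*6) - 6 + (6*(1 + 2*6))*(-6)**2))*24)*99 = (((6*(1 + 12) - 6 + 2*(6*(1 + 12))*36)/(6*(1 + 12) - 6 + (6*(1 + 12))*36))*24)*99 = (((6*13 - 6 + 2*(6*13)*36)/(6*13 - 6 + (6*13)*36))*24)*99 = (((78 - 6 + 2*78*36)/(78 - 6 + 78*36))*24)*99 = (((78 - 6 + 5616)/(78 - 6 + 2808))*24)*99 = ((5688/2880)*24)*99 = (((1/2880)*5688)*24)*99 = ((79/40)*24)*99 = (237/5)*99 = 23463/5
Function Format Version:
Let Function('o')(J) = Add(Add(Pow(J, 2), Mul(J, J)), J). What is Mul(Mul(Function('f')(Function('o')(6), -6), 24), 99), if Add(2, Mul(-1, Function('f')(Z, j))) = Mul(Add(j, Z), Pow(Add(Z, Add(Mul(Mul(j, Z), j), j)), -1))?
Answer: Rational(23463, 5) ≈ 4692.6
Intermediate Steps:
Function('o')(J) = Add(J, Mul(2, Pow(J, 2))) (Function('o')(J) = Add(Add(Pow(J, 2), Pow(J, 2)), J) = Add(Mul(2, Pow(J, 2)), J) = Add(J, Mul(2, Pow(J, 2))))
Function('f')(Z, j) = Add(2, Mul(-1, Pow(Add(Z, j, Mul(Z, Pow(j, 2))), -1), Add(Z, j))) (Function('f')(Z, j) = Add(2, Mul(-1, Mul(Add(j, Z), Pow(Add(Z, Add(Mul(Mul(j, Z), j), j)), -1)))) = Add(2, Mul(-1, Mul(Add(Z, j), Pow(Add(Z, Add(Mul(Mul(Z, j), j), j)), -1)))) = Add(2, Mul(-1, Mul(Add(Z, j), Pow(Add(Z, Add(Mul(Z, Pow(j, 2)), j)), -1)))) = Add(2, Mul(-1, Mul(Add(Z, j), Pow(Add(Z, Add(j, Mul(Z, Pow(j, 2)))), -1)))) = Add(2, Mul(-1, Mul(Add(Z, j), Pow(Add(Z, j, Mul(Z, Pow(j, 2))), -1)))) = Add(2, Mul(-1, Mul(Pow(Add(Z, j, Mul(Z, Pow(j, 2))), -1), Add(Z, j)))) = Add(2, Mul(-1, Pow(Add(Z, j, Mul(Z, Pow(j, 2))), -1), Add(Z, j))))
Mul(Mul(Function('f')(Function('o')(6), -6), 24), 99) = Mul(Mul(Mul(Pow(Add(Mul(6, Add(1, Mul(2, 6))), -6, Mul(Mul(6, Add(1, Mul(2, 6))), Pow(-6, 2))), -1), Add(Mul(6, Add(1, Mul(2, 6))), -6, Mul(2, Mul(6, Add(1, Mul(2, 6))), Pow(-6, 2)))), 24), 99) = Mul(Mul(Mul(Pow(Add(Mul(6, Add(1, 12)), -6, Mul(Mul(6, Add(1, 12)), 36)), -1), Add(Mul(6, Add(1, 12)), -6, Mul(2, Mul(6, Add(1, 12)), 36))), 24), 99) = Mul(Mul(Mul(Pow(Add(Mul(6, 13), -6, Mul(Mul(6, 13), 36)), -1), Add(Mul(6, 13), -6, Mul(2, Mul(6, 13), 36))), 24), 99) = Mul(Mul(Mul(Pow(Add(78, -6, Mul(78, 36)), -1), Add(78, -6, Mul(2, 78, 36))), 24), 99) = Mul(Mul(Mul(Pow(Add(78, -6, 2808), -1), Add(78, -6, 5616)), 24), 99) = Mul(Mul(Mul(Pow(2880, -1), 5688), 24), 99) = Mul(Mul(Mul(Rational(1, 2880), 5688), 24), 99) = Mul(Mul(Rational(79, 40), 24), 99) = Mul(Rational(237, 5), 99) = Rational(23463, 5)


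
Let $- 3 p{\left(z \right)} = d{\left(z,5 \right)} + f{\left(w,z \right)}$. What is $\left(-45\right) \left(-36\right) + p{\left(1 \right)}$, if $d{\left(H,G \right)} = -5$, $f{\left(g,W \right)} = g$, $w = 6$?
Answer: $\frac{4859}{3} \approx 1619.7$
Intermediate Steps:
$p{\left(z \right)} = - \frac{1}{3}$ ($p{\left(z \right)} = - \frac{-5 + 6}{3} = \left(- \frac{1}{3}\right) 1 = - \frac{1}{3}$)
$\left(-45\right) \left(-36\right) + p{\left(1 \right)} = \left(-45\right) \left(-36\right) - \frac{1}{3} = 1620 - \frac{1}{3} = \frac{4859}{3}$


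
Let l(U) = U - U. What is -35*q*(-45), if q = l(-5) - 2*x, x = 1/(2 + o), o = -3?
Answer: 3150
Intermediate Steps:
l(U) = 0
x = -1 (x = 1/(2 - 3) = 1/(-1) = -1)
q = 2 (q = 0 - 2*(-1) = 0 + 2 = 2)
-35*q*(-45) = -35*2*(-45) = -70*(-45) = 3150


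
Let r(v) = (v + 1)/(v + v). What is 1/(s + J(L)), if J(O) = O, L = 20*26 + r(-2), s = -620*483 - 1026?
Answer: -4/1199863 ≈ -3.3337e-6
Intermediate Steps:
r(v) = (1 + v)/(2*v) (r(v) = (1 + v)/((2*v)) = (1 + v)*(1/(2*v)) = (1 + v)/(2*v))
s = -300486 (s = -299460 - 1026 = -300486)
L = 2081/4 (L = 20*26 + (1/2)*(1 - 2)/(-2) = 520 + (1/2)*(-1/2)*(-1) = 520 + 1/4 = 2081/4 ≈ 520.25)
1/(s + J(L)) = 1/(-300486 + 2081/4) = 1/(-1199863/4) = -4/1199863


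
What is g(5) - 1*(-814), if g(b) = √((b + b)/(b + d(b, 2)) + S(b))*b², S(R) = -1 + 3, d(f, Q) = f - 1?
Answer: 814 + 50*√7/3 ≈ 858.10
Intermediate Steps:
d(f, Q) = -1 + f
S(R) = 2
g(b) = b²*√(2 + 2*b/(-1 + 2*b)) (g(b) = √((b + b)/(b + (-1 + b)) + 2)*b² = √((2*b)/(-1 + 2*b) + 2)*b² = √(2*b/(-1 + 2*b) + 2)*b² = √(2 + 2*b/(-1 + 2*b))*b² = b²*√(2 + 2*b/(-1 + 2*b)))
g(5) - 1*(-814) = √2*5²*√((-1 + 3*5)/(-1 + 2*5)) - 1*(-814) = √2*25*√((-1 + 15)/(-1 + 10)) + 814 = √2*25*√(14/9) + 814 = √2*25*(√14/3) + 814 = 50*√7/3 + 814 = 814 + 50*√7/3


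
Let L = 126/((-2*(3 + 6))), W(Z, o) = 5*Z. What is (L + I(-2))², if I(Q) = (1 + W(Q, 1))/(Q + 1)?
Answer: 4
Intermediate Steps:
L = -7 (L = 126/((-2*9)) = 126/(-18) = 126*(-1/18) = -7)
I(Q) = (1 + 5*Q)/(1 + Q) (I(Q) = (1 + 5*Q)/(Q + 1) = (1 + 5*Q)/(1 + Q))
(L + I(-2))² = (-7 + (1 + 5*(-2))/(1 - 2))² = (-7 + (1 - 10)/(-1))² = (-7 - 1*(-9))² = (-7 + 9)² = 2² = 4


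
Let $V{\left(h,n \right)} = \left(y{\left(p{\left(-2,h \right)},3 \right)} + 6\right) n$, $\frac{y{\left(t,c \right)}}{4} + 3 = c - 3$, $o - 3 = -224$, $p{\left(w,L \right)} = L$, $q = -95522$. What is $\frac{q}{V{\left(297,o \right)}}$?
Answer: $- \frac{47761}{663} \approx -72.038$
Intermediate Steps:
$o = -221$ ($o = 3 - 224 = -221$)
$y{\left(t,c \right)} = -24 + 4 c$ ($y{\left(t,c \right)} = -12 + 4 \left(c - 3\right) = -12 + 4 \left(-3 + c\right) = -12 + \left(-12 + 4 c\right) = -24 + 4 c$)
$V{\left(h,n \right)} = - 6 n$ ($V{\left(h,n \right)} = \left(\left(-24 + 4 \cdot 3\right) + 6\right) n = \left(\left(-24 + 12\right) + 6\right) n = \left(-12 + 6\right) n = - 6 n$)
$\frac{q}{V{\left(297,o \right)}} = - \frac{95522}{\left(-6\right) \left(-221\right)} = - \frac{95522}{1326} = \left(-95522\right) \frac{1}{1326} = - \frac{47761}{663}$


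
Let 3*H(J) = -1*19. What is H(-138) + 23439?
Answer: 70298/3 ≈ 23433.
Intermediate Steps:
H(J) = -19/3 (H(J) = (-1*19)/3 = (⅓)*(-19) = -19/3)
H(-138) + 23439 = -19/3 + 23439 = 70298/3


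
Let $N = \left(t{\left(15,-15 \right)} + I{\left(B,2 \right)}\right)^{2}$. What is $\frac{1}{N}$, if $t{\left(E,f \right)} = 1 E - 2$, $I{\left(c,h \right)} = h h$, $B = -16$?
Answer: $\frac{1}{289} \approx 0.0034602$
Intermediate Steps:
$I{\left(c,h \right)} = h^{2}$
$t{\left(E,f \right)} = -2 + E$ ($t{\left(E,f \right)} = E - 2 = -2 + E$)
$N = 289$ ($N = \left(\left(-2 + 15\right) + 2^{2}\right)^{2} = \left(13 + 4\right)^{2} = 17^{2} = 289$)
$\frac{1}{N} = \frac{1}{289}$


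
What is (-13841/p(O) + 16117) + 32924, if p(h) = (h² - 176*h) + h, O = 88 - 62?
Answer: 189998675/3874 ≈ 49045.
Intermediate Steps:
O = 26
p(h) = h² - 175*h
(-13841/p(O) + 16117) + 32924 = (-13841*1/(26*(-175 + 26)) + 16117) + 32924 = (-13841/(26*(-149)) + 16117) + 32924 = (-13841/(-3874) + 16117) + 32924 = (-13841*(-1/3874) + 16117) + 32924 = (13841/3874 + 16117) + 32924 = 62451099/3874 + 32924 = 189998675/3874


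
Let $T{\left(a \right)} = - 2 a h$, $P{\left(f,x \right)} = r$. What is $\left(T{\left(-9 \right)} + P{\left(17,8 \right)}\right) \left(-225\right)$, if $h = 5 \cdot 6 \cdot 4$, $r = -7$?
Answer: $-484425$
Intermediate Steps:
$P{\left(f,x \right)} = -7$
$h = 120$ ($h = 30 \cdot 4 = 120$)
$T{\left(a \right)} = - 240 a$ ($T{\left(a \right)} = - 2 a 120 = - 240 a$)
$\left(T{\left(-9 \right)} + P{\left(17,8 \right)}\right) \left(-225\right) = \left(\left(-240\right) \left(-9\right) - 7\right) \left(-225\right) = \left(2160 - 7\right) \left(-225\right) = 2153 \left(-225\right) = -484425$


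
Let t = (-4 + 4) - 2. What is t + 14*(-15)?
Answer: -212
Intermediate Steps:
t = -2 (t = 0 - 2 = -2)
t + 14*(-15) = -2 + 14*(-15) = -2 - 210 = -212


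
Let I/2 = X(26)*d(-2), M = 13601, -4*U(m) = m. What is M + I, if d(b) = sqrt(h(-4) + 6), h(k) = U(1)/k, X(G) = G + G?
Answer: 13601 + 26*sqrt(97) ≈ 13857.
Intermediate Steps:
U(m) = -m/4
X(G) = 2*G
h(k) = -1/(4*k) (h(k) = (-1/4*1)/k = -1/(4*k))
d(b) = sqrt(97)/4 (d(b) = sqrt(-1/4/(-4) + 6) = sqrt(-1/4*(-1/4) + 6) = sqrt(1/16 + 6) = sqrt(97/16) = sqrt(97)/4)
I = 26*sqrt(97) (I = 2*((2*26)*(sqrt(97)/4)) = 2*(52*(sqrt(97)/4)) = 2*(13*sqrt(97)) = 26*sqrt(97) ≈ 256.07)
M + I = 13601 + 26*sqrt(97)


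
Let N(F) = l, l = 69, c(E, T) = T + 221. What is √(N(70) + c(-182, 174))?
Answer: 4*√29 ≈ 21.541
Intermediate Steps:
c(E, T) = 221 + T
N(F) = 69
√(N(70) + c(-182, 174)) = √(69 + (221 + 174)) = √(69 + 395) = √464 = 4*√29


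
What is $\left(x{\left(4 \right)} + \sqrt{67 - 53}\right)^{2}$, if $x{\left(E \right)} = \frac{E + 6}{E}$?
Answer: $\frac{81}{4} + 5 \sqrt{14} \approx 38.958$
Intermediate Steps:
$x{\left(E \right)} = \frac{6 + E}{E}$
$\left(x{\left(4 \right)} + \sqrt{67 - 53}\right)^{2} = \left(\frac{6 + 4}{4} + \sqrt{67 - 53}\right)^{2} = \left(\frac{1}{4} \cdot 10 + \sqrt{14}\right)^{2} = \left(\frac{5}{2} + \sqrt{14}\right)^{2}$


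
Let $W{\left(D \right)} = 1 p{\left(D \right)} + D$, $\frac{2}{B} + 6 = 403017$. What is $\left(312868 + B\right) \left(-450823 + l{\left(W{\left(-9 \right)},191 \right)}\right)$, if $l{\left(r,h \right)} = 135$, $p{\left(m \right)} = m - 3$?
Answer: $- \frac{8118129985491200}{57573} \approx -1.4101 \cdot 10^{11}$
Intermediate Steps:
$p{\left(m \right)} = -3 + m$
$B = \frac{2}{403011}$ ($B = \frac{2}{-6 + 403017} = \frac{2}{403011} \approx 4.9626 \cdot 10^{-6}$)
$W{\left(D \right)} = -3 + 2 D$ ($W{\left(D \right)} = 1 \left(-3 + D\right) + D = \left(-3 + D\right) + D = -3 + 2 D$)
$\left(312868 + B\right) \left(-450823 + l{\left(W{\left(-9 \right)},191 \right)}\right) = \left(312868 + \frac{2}{403011}\right) \left(-450823 + 135\right) = \frac{126089245550}{403011} \left(-450688\right) = - \frac{8118129985491200}{57573}$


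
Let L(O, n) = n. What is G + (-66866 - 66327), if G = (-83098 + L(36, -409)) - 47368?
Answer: -264068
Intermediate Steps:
G = -130875 (G = (-83098 - 409) - 47368 = -83507 - 47368 = -130875)
G + (-66866 - 66327) = -130875 + (-66866 - 66327) = -130875 - 133193 = -264068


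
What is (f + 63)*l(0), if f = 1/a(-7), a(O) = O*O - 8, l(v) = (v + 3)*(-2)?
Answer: -15504/41 ≈ -378.15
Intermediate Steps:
l(v) = -6 - 2*v (l(v) = (3 + v)*(-2) = -6 - 2*v)
a(O) = -8 + O² (a(O) = O² - 8 = -8 + O²)
f = 1/41 (f = 1/(-8 + (-7)²) = 1/(-8 + 49) = 1/41 ≈ 0.024390)
(f + 63)*l(0) = (1/41 + 63)*(-6 - 2*0) = 2584*(-6 + 0)/41 = (2584/41)*(-6) = -15504/41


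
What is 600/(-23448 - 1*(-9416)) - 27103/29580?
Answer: -24878581/25941660 ≈ -0.95902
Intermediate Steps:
600/(-23448 - 1*(-9416)) - 27103/29580 = 600/(-23448 + 9416) - 27103*1/29580 = 600/(-14032) - 27103/29580 = 600*(-1/14032) - 27103/29580 = -75/1754 - 27103/29580 = -24878581/25941660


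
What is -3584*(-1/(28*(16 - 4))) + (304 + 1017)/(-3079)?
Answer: 94565/9237 ≈ 10.238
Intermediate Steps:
-3584*(-1/(28*(16 - 4))) + (304 + 1017)/(-3079) = -3584/(12*(-28)) + 1321*(-1/3079) = -3584/(-336) - 1321/3079 = -3584*(-1/336) - 1321/3079 = 32/3 - 1321/3079 = 94565/9237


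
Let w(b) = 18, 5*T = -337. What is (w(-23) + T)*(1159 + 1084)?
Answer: -554021/5 ≈ -1.1080e+5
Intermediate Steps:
T = -337/5 (T = (⅕)*(-337) = -337/5 ≈ -67.400)
(w(-23) + T)*(1159 + 1084) = (18 - 337/5)*(1159 + 1084) = -247/5*2243 = -554021/5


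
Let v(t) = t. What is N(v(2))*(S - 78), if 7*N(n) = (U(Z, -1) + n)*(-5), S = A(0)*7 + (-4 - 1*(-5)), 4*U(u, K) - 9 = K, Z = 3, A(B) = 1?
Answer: 200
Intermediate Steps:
U(u, K) = 9/4 + K/4
S = 8 (S = 1*7 + (-4 - 1*(-5)) = 7 + (-4 + 5) = 7 + 1 = 8)
N(n) = -10/7 - 5*n/7 (N(n) = (((9/4 + (1/4)*(-1)) + n)*(-5))/7 = (((9/4 - 1/4) + n)*(-5))/7 = ((2 + n)*(-5))/7 = (-10 - 5*n)/7 = -10/7 - 5*n/7)
N(v(2))*(S - 78) = (-10/7 - 5/7*2)*(8 - 78) = (-10/7 - 10/7)*(-70) = -20/7*(-70) = 200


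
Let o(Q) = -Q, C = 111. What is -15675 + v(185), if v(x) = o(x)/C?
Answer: -47030/3 ≈ -15677.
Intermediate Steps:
v(x) = -x/111
-15675 + v(185) = -15675 - 1/111*185 = -15675 - 5/3 = -47030/3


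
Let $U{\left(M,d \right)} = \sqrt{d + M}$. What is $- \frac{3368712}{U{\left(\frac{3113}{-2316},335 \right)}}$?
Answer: $- \frac{6737424 \sqrt{447420513}}{772747} \approx -1.8442 \cdot 10^{5}$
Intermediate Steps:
$U{\left(M,d \right)} = \sqrt{M + d}$
$- \frac{3368712}{U{\left(\frac{3113}{-2316},335 \right)}} = - \frac{3368712}{\sqrt{\frac{3113}{-2316} + 335}} = - \frac{3368712}{\sqrt{3113 \left(- \frac{1}{2316}\right) + 335}} = - \frac{3368712}{\sqrt{- \frac{3113}{2316} + 335}} = - \frac{3368712}{\sqrt{\frac{772747}{2316}}} = - \frac{3368712}{\frac{1}{1158} \sqrt{447420513}} = - 3368712 \frac{2 \sqrt{447420513}}{772747} = - \frac{6737424 \sqrt{447420513}}{772747}$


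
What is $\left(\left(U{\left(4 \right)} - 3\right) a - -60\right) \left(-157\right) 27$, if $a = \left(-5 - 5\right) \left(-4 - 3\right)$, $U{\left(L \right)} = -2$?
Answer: $1229310$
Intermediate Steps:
$a = 70$ ($a = \left(-10\right) \left(-7\right) = 70$)
$\left(\left(U{\left(4 \right)} - 3\right) a - -60\right) \left(-157\right) 27 = \left(\left(-2 - 3\right) 70 - -60\right) \left(-157\right) 27 = \left(\left(-5\right) 70 + 60\right) \left(-157\right) 27 = \left(-350 + 60\right) \left(-157\right) 27 = \left(-290\right) \left(-157\right) 27 = 45530 \cdot 27 = 1229310$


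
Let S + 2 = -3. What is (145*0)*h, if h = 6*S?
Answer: 0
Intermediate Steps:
S = -5 (S = -2 - 3 = -5)
h = -30 (h = 6*(-5) = -30)
(145*0)*h = (145*0)*(-30) = 0*(-30) = 0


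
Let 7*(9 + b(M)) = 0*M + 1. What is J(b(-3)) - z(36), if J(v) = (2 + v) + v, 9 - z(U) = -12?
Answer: -257/7 ≈ -36.714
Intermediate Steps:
z(U) = 21 (z(U) = 9 - 1*(-12) = 9 + 12 = 21)
b(M) = -62/7 (b(M) = -9 + (0*M + 1)/7 = -9 + (0 + 1)/7 = -9 + (⅐)*1 = -9 + ⅐ = -62/7)
J(v) = 2 + 2*v
J(b(-3)) - z(36) = (2 + 2*(-62/7)) - 1*21 = (2 - 124/7) - 21 = -110/7 - 21 = -257/7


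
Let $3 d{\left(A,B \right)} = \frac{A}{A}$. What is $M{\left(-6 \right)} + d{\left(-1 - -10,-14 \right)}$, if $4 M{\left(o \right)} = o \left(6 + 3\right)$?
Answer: $- \frac{79}{6} \approx -13.167$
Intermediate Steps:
$d{\left(A,B \right)} = \frac{1}{3}$ ($d{\left(A,B \right)} = \frac{A \frac{1}{A}}{3} = \frac{1}{3} \cdot 1 = \frac{1}{3}$)
$M{\left(o \right)} = \frac{9 o}{4}$ ($M{\left(o \right)} = \frac{o \left(6 + 3\right)}{4} = \frac{o 9}{4} = \frac{9 o}{4}$)
$M{\left(-6 \right)} + d{\left(-1 - -10,-14 \right)} = \frac{9}{4} \left(-6\right) + \frac{1}{3} = - \frac{27}{2} + \frac{1}{3} = - \frac{79}{6}$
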